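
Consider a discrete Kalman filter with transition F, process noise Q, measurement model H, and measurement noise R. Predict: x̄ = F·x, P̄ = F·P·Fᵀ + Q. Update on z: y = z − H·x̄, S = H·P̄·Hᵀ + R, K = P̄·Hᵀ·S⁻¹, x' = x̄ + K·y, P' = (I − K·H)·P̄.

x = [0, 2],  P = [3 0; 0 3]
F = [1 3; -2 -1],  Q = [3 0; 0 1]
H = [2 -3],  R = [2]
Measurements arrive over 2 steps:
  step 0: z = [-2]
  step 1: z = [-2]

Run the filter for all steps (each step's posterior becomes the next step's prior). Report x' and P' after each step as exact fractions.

step 0: x̄ = F·x = [6, -2]
step 0: P̄ = F·P·Fᵀ + Q = [33 -15; -15 16]
step 0: y = z − H·x̄ = [-20]
step 0: S = H·P̄·Hᵀ + R = [458]
step 0: K = P̄·Hᵀ·S⁻¹ = [111/458; -39/229]
step 0: x' = x̄ + K·y = [264/229, 322/229]
step 0: P' = (I − K·H)·P̄ = [2793/458 894/229; 894/229 622/229]
step 1: x̄ = F·x = [1230/229, -850/229]
step 1: P̄ = F·P·Fᵀ + Q = [26091/458 -10917/229; -10917/229 10013/229]
step 1: y = z − H·x̄ = [-5468/229]
step 1: S = H·P̄·Hᵀ + R = [273761/229]
step 1: K = P̄·Hᵀ·S⁻¹ = [58842/273761; -51873/273761]
step 1: x' = x̄ + K·y = [65406/273761, 222466/273761]
step 1: P' = (I − K·H)·P̄ = [951687/547522 278001/273761; 278001/273761 219916/273761]

step 0: x' = [264/229, 322/229], P' = [2793/458 894/229; 894/229 622/229]
step 1: x' = [65406/273761, 222466/273761], P' = [951687/547522 278001/273761; 278001/273761 219916/273761]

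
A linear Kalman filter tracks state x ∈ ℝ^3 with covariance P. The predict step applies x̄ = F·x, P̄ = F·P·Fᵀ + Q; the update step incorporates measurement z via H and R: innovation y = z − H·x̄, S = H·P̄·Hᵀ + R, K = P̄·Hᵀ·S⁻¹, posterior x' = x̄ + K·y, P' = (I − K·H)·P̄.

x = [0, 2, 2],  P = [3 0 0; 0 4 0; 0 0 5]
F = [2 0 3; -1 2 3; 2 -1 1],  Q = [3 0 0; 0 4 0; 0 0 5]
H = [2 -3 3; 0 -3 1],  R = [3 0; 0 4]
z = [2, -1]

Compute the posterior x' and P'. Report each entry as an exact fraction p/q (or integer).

x̄ = F·x = [6, 10, 0]
P̄ = F·P·Fᵀ + Q = [60 39 27; 39 68 1; 27 1 26]
y = z − H·x̄ = [20, 29]
S = H·P̄·Hᵀ + R = [927 498; 498 636]
K = P̄·Hᵀ·S⁻¹ = [2729/9488 -6959/18976; 3811/56928 -14103/37952; 11765/56928 -4769/37952]
x' = x̄ + K·y = [21205/18976, 64039/113856, 55697/113856]
P' = (I − K·H)·P̄ = [26889/9488 -1279/18976 -31673/18976; -1279/18976 30329/37952 34575/37952; -31673/18976 34575/37952 84649/37952]

x' = [21205/18976, 64039/113856, 55697/113856]
P' = [26889/9488 -1279/18976 -31673/18976; -1279/18976 30329/37952 34575/37952; -31673/18976 34575/37952 84649/37952]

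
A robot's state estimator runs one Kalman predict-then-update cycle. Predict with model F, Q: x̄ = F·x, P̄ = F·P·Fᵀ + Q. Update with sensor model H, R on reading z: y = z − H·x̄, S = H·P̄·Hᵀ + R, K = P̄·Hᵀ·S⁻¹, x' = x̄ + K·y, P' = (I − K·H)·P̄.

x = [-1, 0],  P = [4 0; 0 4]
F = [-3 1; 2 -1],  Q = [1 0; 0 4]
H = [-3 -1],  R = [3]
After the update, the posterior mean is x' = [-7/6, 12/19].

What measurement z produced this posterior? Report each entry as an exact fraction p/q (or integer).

x̄ = F·x = [3, -2]
P̄ = F·P·Fᵀ + Q = [41 -28; -28 24]
S = H·P̄·Hᵀ + R = [228]
K = P̄·Hᵀ·S⁻¹ = [-5/12; 5/19]
x' − x̄ = [-25/6, 50/19] = K·y
y = (KᵀK)⁻¹·Kᵀ·(x' − x̄) = [10]
z = y + H·x̄ = [10] + [-7] = [3]

z = [3]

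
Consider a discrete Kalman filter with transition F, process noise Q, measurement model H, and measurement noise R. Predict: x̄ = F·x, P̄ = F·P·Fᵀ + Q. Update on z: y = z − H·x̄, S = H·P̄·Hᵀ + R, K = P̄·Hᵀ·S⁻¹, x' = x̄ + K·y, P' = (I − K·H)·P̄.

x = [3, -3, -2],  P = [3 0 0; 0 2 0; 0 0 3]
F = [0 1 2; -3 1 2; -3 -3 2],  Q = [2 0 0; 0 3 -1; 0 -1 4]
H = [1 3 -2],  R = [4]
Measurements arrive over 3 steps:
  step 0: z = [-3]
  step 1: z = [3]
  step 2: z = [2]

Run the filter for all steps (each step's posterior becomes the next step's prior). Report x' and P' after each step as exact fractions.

step 0: x̄ = F·x = [-7, -16, -4]
step 0: P̄ = F·P·Fᵀ + Q = [16 14 6; 14 44 32; 6 32 61]
step 0: y = z − H·x̄ = [44]
step 0: S = H·P̄·Hᵀ + R = [336]
step 0: K = P̄·Hᵀ·S⁻¹ = [23/168; 41/168; -5/84]
step 0: x' = x̄ + K·y = [-41/42, -221/42, -139/21]
step 0: P' = (I − K·H)·P̄ = [815/84 233/84 367/42; 233/84 2015/84 1549/42; 367/42 1549/42 1256/21]
step 1: x̄ = F·x = [-37/2, -109/7, 115/21]
step 1: P̄ = F·P·Fᵀ + Q = [1651/4 350 -41; 350 2657/7 125/7; -41 125/7 1028/21]
step 1: y = z − H·x̄ = [475/6]
step 1: S = H·P̄·Hᵀ + R = [72941/12]
step 1: K = P̄·Hᵀ·S⁻¹ = [18537/72941; 17436/72941; -1024/72941]
step 1: x' = x̄ + K·y = [6216/3839, 90099/26873, 117295/26873]
step 1: P' = (I − K·H)·P̄ = [1471367/72941 -1404911/72941 -1408757/72941; -1404911/72941 16462681/510587 19532729/510587; -1408757/72941 19532729/510587 24382780/510587]
step 2: x̄ = F·x = [324689/26873, 194153/26873, -2159/349]
step 2: P̄ = F·P·Fᵀ + Q = [193145891/510587 14778718/26873 762118/6631; 14778718/26873 24404971/26873 83067/349; 762118/6631 83067/349 615036/6631]
step 2: y = z − H·x̄ = [-107808/2443]
step 2: S = H·P̄·Hᵀ + R = [413598784/46417]
step 2: K = P̄·Hᵀ·S⁻¹ = [83469695/413598784; 129893177/413598784; 29868055/413598784]
step 2: x' = x̄ + K·y = [451612591/142174582, -943221899/142174582, -121146307/12924962]
step 2: P' = (I − K·H)·P̄ = [69927307557/4549586624 -67364251261/4549586624 -6174459673/413598784; -67364251261/4549586624 133331505941/4549586624 14859771217/413598784; -6174459673/413598784 14859771217/413598784 19142690879/413598784]

step 0: x' = [-41/42, -221/42, -139/21], P' = [815/84 233/84 367/42; 233/84 2015/84 1549/42; 367/42 1549/42 1256/21]
step 1: x' = [6216/3839, 90099/26873, 117295/26873], P' = [1471367/72941 -1404911/72941 -1408757/72941; -1404911/72941 16462681/510587 19532729/510587; -1408757/72941 19532729/510587 24382780/510587]
step 2: x' = [451612591/142174582, -943221899/142174582, -121146307/12924962], P' = [69927307557/4549586624 -67364251261/4549586624 -6174459673/413598784; -67364251261/4549586624 133331505941/4549586624 14859771217/413598784; -6174459673/413598784 14859771217/413598784 19142690879/413598784]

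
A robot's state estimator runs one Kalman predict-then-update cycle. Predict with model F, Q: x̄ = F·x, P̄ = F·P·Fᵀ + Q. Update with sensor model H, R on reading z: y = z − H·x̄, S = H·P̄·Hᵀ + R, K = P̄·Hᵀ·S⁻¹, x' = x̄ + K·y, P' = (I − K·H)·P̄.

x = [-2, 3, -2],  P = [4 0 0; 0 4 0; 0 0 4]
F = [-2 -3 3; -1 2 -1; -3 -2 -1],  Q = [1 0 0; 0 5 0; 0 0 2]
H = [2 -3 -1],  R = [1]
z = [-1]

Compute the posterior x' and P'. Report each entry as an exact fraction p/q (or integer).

x̄ = F·x = [-11, 10, 2]
P̄ = F·P·Fᵀ + Q = [89 -28 36; -28 29 0; 36 0 58]
y = z − H·x̄ = [53]
S = H·P̄·Hᵀ + R = [868]
K = P̄·Hᵀ·S⁻¹ = [113/434; -143/868; 1/62]
x' = x̄ + K·y = [1215/434, 1101/868, 177/62]
P' = (I − K·H)·P̄ = [6544/217 4007/434 1003/31; 4007/434 4723/868 143/62; 1003/31 143/62 1791/31]

x' = [1215/434, 1101/868, 177/62]
P' = [6544/217 4007/434 1003/31; 4007/434 4723/868 143/62; 1003/31 143/62 1791/31]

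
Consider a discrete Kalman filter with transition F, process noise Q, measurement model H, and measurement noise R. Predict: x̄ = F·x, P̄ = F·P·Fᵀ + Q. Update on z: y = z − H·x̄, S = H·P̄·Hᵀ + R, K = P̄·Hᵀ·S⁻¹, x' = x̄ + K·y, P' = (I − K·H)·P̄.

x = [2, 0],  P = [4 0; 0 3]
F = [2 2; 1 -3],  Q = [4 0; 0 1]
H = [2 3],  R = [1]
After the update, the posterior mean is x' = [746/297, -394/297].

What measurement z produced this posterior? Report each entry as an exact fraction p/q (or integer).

z = [1]

x̄ = F·x = [4, 2]
P̄ = F·P·Fᵀ + Q = [32 -10; -10 32]
S = H·P̄·Hᵀ + R = [297]
K = P̄·Hᵀ·S⁻¹ = [34/297; 76/297]
x' − x̄ = [-442/297, -988/297] = K·y
y = (KᵀK)⁻¹·Kᵀ·(x' − x̄) = [-13]
z = y + H·x̄ = [-13] + [14] = [1]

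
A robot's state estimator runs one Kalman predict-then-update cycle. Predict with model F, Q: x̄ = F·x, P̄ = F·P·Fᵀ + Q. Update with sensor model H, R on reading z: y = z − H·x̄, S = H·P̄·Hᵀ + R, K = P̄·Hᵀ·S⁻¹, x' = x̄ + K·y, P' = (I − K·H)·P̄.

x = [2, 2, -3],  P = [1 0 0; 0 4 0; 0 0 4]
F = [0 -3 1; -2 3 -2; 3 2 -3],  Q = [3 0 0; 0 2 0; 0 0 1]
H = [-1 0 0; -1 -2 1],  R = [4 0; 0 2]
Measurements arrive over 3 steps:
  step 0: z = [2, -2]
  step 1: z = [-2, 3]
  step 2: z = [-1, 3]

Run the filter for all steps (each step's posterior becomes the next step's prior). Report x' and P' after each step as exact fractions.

step 0: x̄ = F·x = [-9, 8, 19]
step 0: P̄ = F·P·Fᵀ + Q = [43 -44 -36; -44 58 42; -36 42 62]
step 0: y = z − H·x̄ = [-7, -14]
step 0: S = H·P̄·Hᵀ + R = [47 -9; -9 67]
step 0: K = P̄·Hᵀ·S⁻¹ = [-700/767 9/767; 103/118 -39/118; 1269/1534 491/1534]
step 0: x' = x̄ + K·y = [-2129/767, 769/118, 13389/1534]
step 0: P' = (I − K·H)·P̄ = [2800/767 -206/59 -2538/767; -206/59 571/59 897/59; -2538/767 897/59 21275/767]
step 1: x̄ = F·x = [-8301/767, 11729/1534, -32947/1534]
step 1: P̄ = F·P·Fᵀ + Q = [20417/767 -15400/767 36396/767; -15400/767 36541/767 -9595/767; 36396/767 -9595/767 120750/767]
step 1: y = z − H·x̄ = [-9835/767, 44405/1534]
step 1: S = H·P̄·Hᵀ + R = [23485/767 -46779/767; -46779/767 192853/767]
step 1: K = P̄·Hᵀ·S⁻¹ = [-570145/762998 46779/762998; -231049/3051992 -1120735/3051992; -709059/762998 237667/762998]
step 1: x' = x̄ + K·y = [814447/1525996, -12287731/6103984, -831423/1525996]
step 1: P' = (I − K·H)·P̄ = [1140290/381499 231049/762998 1418118/381499; 231049/762998 51735731/3051992 25538547/762998; 1418118/381499 25538547/762998 27194332/381499]
step 2: x̄ = F·x = [33537501/6103984, -36727385/6103984, -2412511/3051992]
step 2: P̄ = F·P·Fᵀ + Q = [79407083/3051992 1512089/3051992 93167391/1525996; 1512089/3051992 232252411/3051992 118812469/1525996; 93167391/1525996 118812469/1525996 207779701/762998]
step 2: y = z − H·x̄ = [27433517/6103984, -16780295/6103984]
step 2: S = H·P̄·Hᵀ + R = [91615051/3051992 -103903521/3051992; -103903521/3051992 528518555/3051992]
step 2: K = P̄·Hᵀ·S⁻¹ = [-10213714547/12327788767 415614084/12327788767; -8037339959/12327788767 -6907375126/12327788767; -26496201507/12327788767 -1254577503/12327788767]
step 2: x' = x̄ + K·y = [20686651457/12327788767, -182619140009/24655577534, -125379369587/12327788767]
step 2: P' = (I − K·H)·P̄ = [40854858188/12327788767 32149359836/12327788767 105984806028/12327788767; 32149359836/12327788767 417241086089/12327788767 852816781762/12327788767; 105984806028/12327788767 852816781762/12327788767 1809109214546/12327788767]

step 0: x' = [-2129/767, 769/118, 13389/1534], P' = [2800/767 -206/59 -2538/767; -206/59 571/59 897/59; -2538/767 897/59 21275/767]
step 1: x' = [814447/1525996, -12287731/6103984, -831423/1525996], P' = [1140290/381499 231049/762998 1418118/381499; 231049/762998 51735731/3051992 25538547/762998; 1418118/381499 25538547/762998 27194332/381499]
step 2: x' = [20686651457/12327788767, -182619140009/24655577534, -125379369587/12327788767], P' = [40854858188/12327788767 32149359836/12327788767 105984806028/12327788767; 32149359836/12327788767 417241086089/12327788767 852816781762/12327788767; 105984806028/12327788767 852816781762/12327788767 1809109214546/12327788767]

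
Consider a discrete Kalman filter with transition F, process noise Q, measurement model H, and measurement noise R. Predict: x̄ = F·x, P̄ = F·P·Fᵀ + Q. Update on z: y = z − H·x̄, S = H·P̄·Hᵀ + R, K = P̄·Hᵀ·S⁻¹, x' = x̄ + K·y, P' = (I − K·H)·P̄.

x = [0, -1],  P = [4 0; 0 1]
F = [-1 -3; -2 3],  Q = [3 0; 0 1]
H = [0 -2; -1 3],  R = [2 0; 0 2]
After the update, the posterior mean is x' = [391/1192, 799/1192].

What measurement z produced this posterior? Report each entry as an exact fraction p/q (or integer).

x̄ = F·x = [3, -3]
P̄ = F·P·Fᵀ + Q = [16 -1; -1 26]
S = H·P̄·Hᵀ + R = [106 -158; -158 258]
K = P̄·Hᵀ·S⁻¹ = [-1243/1192 -849/1192; -467/1192 79/1192]
x' − x̄ = [-3185/1192, 4375/1192] = K·y
y = (KᵀK)⁻¹·Kᵀ·(x' − x̄) = [-7, 14]
z = y + H·x̄ = [-7, 14] + [6, -12] = [-1, 2]

z = [-1, 2]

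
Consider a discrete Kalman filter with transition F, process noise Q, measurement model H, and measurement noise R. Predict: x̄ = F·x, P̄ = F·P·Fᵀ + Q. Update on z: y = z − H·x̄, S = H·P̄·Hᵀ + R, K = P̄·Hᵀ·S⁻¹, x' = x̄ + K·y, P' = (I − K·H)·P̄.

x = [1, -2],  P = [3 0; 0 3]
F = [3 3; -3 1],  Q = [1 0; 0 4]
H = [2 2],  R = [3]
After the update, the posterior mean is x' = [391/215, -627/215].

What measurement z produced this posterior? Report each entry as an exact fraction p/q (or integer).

z = [-2]

x̄ = F·x = [-3, -5]
P̄ = F·P·Fᵀ + Q = [55 -18; -18 34]
S = H·P̄·Hᵀ + R = [215]
K = P̄·Hᵀ·S⁻¹ = [74/215; 32/215]
x' − x̄ = [1036/215, 448/215] = K·y
y = (KᵀK)⁻¹·Kᵀ·(x' − x̄) = [14]
z = y + H·x̄ = [14] + [-16] = [-2]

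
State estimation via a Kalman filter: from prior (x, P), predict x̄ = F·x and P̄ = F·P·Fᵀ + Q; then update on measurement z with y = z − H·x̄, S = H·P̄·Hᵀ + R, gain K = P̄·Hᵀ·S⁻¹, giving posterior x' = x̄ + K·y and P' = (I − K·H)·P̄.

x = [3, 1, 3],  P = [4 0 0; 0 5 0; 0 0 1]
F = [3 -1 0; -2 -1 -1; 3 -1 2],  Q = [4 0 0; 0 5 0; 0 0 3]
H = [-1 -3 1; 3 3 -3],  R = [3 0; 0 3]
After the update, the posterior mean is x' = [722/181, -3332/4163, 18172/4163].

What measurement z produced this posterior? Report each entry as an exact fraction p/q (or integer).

z = [3, -3]

x̄ = F·x = [8, -10, 14]
P̄ = F·P·Fᵀ + Q = [45 -19 41; -19 27 -21; 41 -21 48]
S = H·P̄·Hᵀ + R = [269 -300; -300 381]
K = P̄·Hᵀ·S⁻¹ = [97/181 55/181; -1841/4163 -499/4163; 490/4163 -532/4163]
x' − x̄ = [-726/181, 38298/4163, -40110/4163] = K·y
y = (KᵀK)⁻¹·Kᵀ·(x' − x̄) = [-33, 45]
z = y + H·x̄ = [-33, 45] + [36, -48] = [3, -3]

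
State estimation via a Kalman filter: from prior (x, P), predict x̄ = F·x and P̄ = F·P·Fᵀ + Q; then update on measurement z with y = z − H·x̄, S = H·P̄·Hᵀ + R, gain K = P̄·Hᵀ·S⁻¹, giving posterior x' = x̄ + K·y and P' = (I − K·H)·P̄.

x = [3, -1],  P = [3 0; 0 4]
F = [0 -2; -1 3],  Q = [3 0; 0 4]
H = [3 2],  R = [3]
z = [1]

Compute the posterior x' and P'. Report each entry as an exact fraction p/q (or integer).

x' = [179/58, -125/29]
P' = [1021/58 -759/29; -759/29 1149/29]

x̄ = F·x = [2, -6]
P̄ = F·P·Fᵀ + Q = [19 -24; -24 43]
y = z − H·x̄ = [7]
S = H·P̄·Hᵀ + R = [58]
K = P̄·Hᵀ·S⁻¹ = [9/58; 7/29]
x' = x̄ + K·y = [179/58, -125/29]
P' = (I − K·H)·P̄ = [1021/58 -759/29; -759/29 1149/29]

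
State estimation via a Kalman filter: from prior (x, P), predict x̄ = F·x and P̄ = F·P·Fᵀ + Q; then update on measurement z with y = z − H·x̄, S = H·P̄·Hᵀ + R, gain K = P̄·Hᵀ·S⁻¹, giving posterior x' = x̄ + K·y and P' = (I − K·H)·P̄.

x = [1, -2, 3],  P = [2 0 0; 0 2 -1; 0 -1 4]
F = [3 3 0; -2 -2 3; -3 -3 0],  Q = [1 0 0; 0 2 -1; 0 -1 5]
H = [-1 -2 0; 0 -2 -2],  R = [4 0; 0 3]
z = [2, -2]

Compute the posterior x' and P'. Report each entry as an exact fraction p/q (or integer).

x̄ = F·x = [-3, 11, 3]
P̄ = F·P·Fᵀ + Q = [37 -33 -36; -33 66 32; -36 32 41]
y = z − H·x̄ = [21, 26]
S = H·P̄·Hᵀ + R = [173 254; 254 687]
K = P̄·Hᵀ·S⁻¹ = [-15129/54335 16508/54335; -18229/54335 -8762/54335; 17848/54335 -18146/54335]
x' = x̄ + K·y = [-51506/54335, -12936/54335, 66017/54335]
P' = (I − K·H)·P̄ = [171032/54335 -55258/54335 30496/54335; -55258/54335 64087/54335 -50944/54335; 30496/54335 -50944/54335 78163/54335]

x' = [-51506/54335, -12936/54335, 66017/54335]
P' = [171032/54335 -55258/54335 30496/54335; -55258/54335 64087/54335 -50944/54335; 30496/54335 -50944/54335 78163/54335]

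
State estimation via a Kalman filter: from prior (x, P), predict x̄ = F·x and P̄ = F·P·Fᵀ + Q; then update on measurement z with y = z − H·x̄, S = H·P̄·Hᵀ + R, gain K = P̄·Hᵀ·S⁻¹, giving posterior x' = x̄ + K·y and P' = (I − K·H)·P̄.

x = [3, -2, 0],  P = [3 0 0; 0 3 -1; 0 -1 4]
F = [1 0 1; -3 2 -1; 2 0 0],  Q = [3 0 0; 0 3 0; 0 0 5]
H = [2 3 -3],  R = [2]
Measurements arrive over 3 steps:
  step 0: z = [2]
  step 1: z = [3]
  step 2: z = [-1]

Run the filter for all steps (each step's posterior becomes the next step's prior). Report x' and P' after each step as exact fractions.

step 0: x̄ = F·x = [3, -13, 6]
step 0: P̄ = F·P·Fᵀ + Q = [10 -15 6; -15 50 -18; 6 -18 17]
step 0: y = z − H·x̄ = [53]
step 0: S = H·P̄·Hᵀ + R = [717]
step 0: K = P̄·Hᵀ·S⁻¹ = [-43/717; 58/239; -31/239]
step 0: x' = x̄ + K·y = [-128/717, -33/239, -209/239]
step 0: P' = (I − K·H)·P̄ = [5321/717 -1091/239 101/239; -1091/239 1858/239 1092/239; 101/239 1092/239 1180/239]
step 1: x̄ = F·x = [-755/717, 271/239, -256/717]
step 1: P̄ = F·P·Fᵀ + Q = [11618/717 -6903/239 11248/717; -6903/239 34622/239 -15208/239; 11248/717 -15208/239 24869/717]
step 1: y = z − H·x̄ = [454/717]
step 1: S = H·P̄·Hᵀ + R = [1644269/717]
step 1: K = P̄·Hᵀ·S⁻¹ = [-72635/1644269; 407052/1644269; -188983/1644269]
step 1: x' = x̄ + K·y = [-1777405/1644269, 2122165/1644269, -706738/1644269]
step 1: P' = (I − K·H)·P̄ = [19284901/1644269 -6255153/1644269 6649871/1644269; -6255153/1644269 7102250/1644269 2660780/1644269; 6649871/1644269 2660780/1644269 7220016/1644269]
step 2: x̄ = F·x = [-2484143/1644269, 10283283/1644269, -3554810/1644269]
step 2: P̄ = F·P·Fᵀ + Q = [44737466/1644269 -98862949/1644269 51869544/1644269; -98862949/1644269 318443874/1644269 -154029760/1644269; 51869544/1644269 -154029760/1644269 85360949/1644269]
step 2: y = z − H·x̄ = [-315622/13589]
step 2: S = H·P̄·Hᵀ + R = [39506013/13589]
step 2: K = P̄·Hᵀ·S⁻¹ = [-2997707/39506013; 10080124/39506013; -1692653/13168671]
step 2: x' = x̄ + K·y = [1202783875/4780227573, 1566630019/4780227573, 1312144984/1593409191]
step 2: P' = (I − K·H)·P̄ = [50045109661/4780227573 -18352542281/4780227573 5084226397/1593409191; -18352542281/4780227573 21029578594/4780227573 2660473468/1593409191; 5084226397/1593409191 2660473468/1593409191 2062166136/531136397]

step 0: x' = [-128/717, -33/239, -209/239], P' = [5321/717 -1091/239 101/239; -1091/239 1858/239 1092/239; 101/239 1092/239 1180/239]
step 1: x' = [-1777405/1644269, 2122165/1644269, -706738/1644269], P' = [19284901/1644269 -6255153/1644269 6649871/1644269; -6255153/1644269 7102250/1644269 2660780/1644269; 6649871/1644269 2660780/1644269 7220016/1644269]
step 2: x' = [1202783875/4780227573, 1566630019/4780227573, 1312144984/1593409191], P' = [50045109661/4780227573 -18352542281/4780227573 5084226397/1593409191; -18352542281/4780227573 21029578594/4780227573 2660473468/1593409191; 5084226397/1593409191 2660473468/1593409191 2062166136/531136397]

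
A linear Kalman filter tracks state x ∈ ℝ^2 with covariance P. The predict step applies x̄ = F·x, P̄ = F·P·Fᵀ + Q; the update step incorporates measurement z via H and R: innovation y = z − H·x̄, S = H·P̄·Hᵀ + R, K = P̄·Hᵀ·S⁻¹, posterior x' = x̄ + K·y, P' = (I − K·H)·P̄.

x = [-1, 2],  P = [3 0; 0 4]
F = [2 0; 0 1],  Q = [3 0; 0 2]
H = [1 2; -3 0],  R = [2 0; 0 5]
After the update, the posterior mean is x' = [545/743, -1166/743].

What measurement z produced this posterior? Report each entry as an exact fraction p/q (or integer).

z = [-3, -3]

x̄ = F·x = [-2, 2]
P̄ = F·P·Fᵀ + Q = [15 0; 0 6]
S = H·P̄·Hᵀ + R = [41 -45; -45 140]
K = P̄·Hᵀ·S⁻¹ = [15/743 -234/743; 336/743 108/743]
x' − x̄ = [2031/743, -2652/743] = K·y
y = (KᵀK)⁻¹·Kᵀ·(x' − x̄) = [-5, -9]
z = y + H·x̄ = [-5, -9] + [2, 6] = [-3, -3]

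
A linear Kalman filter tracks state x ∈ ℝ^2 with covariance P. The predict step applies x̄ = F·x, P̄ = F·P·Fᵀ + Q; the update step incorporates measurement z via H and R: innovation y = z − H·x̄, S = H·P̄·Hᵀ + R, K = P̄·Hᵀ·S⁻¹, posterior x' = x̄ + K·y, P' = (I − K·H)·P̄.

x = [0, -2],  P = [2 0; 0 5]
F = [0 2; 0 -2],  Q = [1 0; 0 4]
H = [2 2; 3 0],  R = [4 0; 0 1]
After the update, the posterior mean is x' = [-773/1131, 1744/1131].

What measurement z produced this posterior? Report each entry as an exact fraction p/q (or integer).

x̄ = F·x = [-4, 4]
P̄ = F·P·Fᵀ + Q = [21 -20; -20 24]
S = H·P̄·Hᵀ + R = [24 6; 6 190]
K = P̄·Hᵀ·S⁻¹ = [1/2262 125/377; 470/1131 -124/377]
x' − x̄ = [3751/1131, -2780/1131] = K·y
y = (KᵀK)⁻¹·Kᵀ·(x' − x̄) = [2, 10]
z = y + H·x̄ = [2, 10] + [0, -12] = [2, -2]

z = [2, -2]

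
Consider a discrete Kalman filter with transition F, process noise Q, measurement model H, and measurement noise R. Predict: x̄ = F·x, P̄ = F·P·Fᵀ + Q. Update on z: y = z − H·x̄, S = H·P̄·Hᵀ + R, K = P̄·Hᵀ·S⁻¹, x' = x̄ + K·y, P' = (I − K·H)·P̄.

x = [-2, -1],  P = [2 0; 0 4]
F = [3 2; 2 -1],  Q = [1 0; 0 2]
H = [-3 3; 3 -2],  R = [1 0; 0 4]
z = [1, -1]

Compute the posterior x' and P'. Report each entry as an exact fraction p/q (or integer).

x' = [-8989/6069, -433/357]
P' = [19100/6069 1172/357; 1172/357 74/21]

x̄ = F·x = [-8, -3]
P̄ = F·P·Fᵀ + Q = [35 4; 4 14]
y = z − H·x̄ = [-14, 17]
S = H·P̄·Hᵀ + R = [370 -339; -339 327]
K = P̄·Hᵀ·S⁻¹ = [824/2023 4363/6069; 86/119 250/357]
x' = x̄ + K·y = [-8989/6069, -433/357]
P' = (I − K·H)·P̄ = [19100/6069 1172/357; 1172/357 74/21]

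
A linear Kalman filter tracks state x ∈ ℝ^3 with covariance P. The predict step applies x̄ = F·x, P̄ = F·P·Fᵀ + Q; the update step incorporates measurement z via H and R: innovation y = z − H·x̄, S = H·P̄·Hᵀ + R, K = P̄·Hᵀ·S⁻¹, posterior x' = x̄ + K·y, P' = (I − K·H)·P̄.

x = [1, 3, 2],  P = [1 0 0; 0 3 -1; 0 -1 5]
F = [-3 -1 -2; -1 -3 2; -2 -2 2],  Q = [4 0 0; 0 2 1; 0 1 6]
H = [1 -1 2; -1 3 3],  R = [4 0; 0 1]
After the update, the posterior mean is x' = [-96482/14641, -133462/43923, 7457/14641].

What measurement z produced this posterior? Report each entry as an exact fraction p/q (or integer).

x̄ = F·x = [-10, -6, -4]
P̄ = F·P·Fᵀ + Q = [32 -12 -10; -12 62 51; -10 51 50]
S = H·P̄·Hᵀ + R = [78 177; 177 2091]
K = P̄·Hᵀ·S⁻¹ = [22510/43923 -3964/43923; -1193/43923 7474/43923; 8716/43923 5837/43923]
x' − x̄ = [49928/14641, 130076/43923, 66021/14641] = K·y
y = (KᵀK)⁻¹·Kᵀ·(x' − x̄) = [10, 19]
z = y + H·x̄ = [10, 19] + [-12, -20] = [-2, -1]

z = [-2, -1]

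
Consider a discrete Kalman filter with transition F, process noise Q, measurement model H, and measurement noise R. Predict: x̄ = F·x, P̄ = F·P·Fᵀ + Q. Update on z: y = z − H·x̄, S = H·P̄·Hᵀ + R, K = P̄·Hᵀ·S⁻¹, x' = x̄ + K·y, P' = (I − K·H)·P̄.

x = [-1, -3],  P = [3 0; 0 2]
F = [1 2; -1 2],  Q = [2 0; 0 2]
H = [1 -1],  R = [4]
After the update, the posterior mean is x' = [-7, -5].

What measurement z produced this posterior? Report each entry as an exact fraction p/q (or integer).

z = [-2]

x̄ = F·x = [-7, -5]
P̄ = F·P·Fᵀ + Q = [13 5; 5 13]
S = H·P̄·Hᵀ + R = [20]
K = P̄·Hᵀ·S⁻¹ = [2/5; -2/5]
x' − x̄ = [0, 0] = K·y
y = (KᵀK)⁻¹·Kᵀ·(x' − x̄) = [0]
z = y + H·x̄ = [0] + [-2] = [-2]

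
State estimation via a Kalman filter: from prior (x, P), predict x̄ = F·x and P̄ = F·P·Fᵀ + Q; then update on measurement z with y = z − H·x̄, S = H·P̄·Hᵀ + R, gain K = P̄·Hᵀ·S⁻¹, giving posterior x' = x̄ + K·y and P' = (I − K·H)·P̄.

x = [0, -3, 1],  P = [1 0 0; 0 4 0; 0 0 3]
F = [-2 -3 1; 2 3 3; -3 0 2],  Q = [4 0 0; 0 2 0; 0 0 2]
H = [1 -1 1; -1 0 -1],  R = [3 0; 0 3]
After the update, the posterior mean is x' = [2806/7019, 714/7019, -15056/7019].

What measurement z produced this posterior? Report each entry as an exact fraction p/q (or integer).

x̄ = F·x = [10, -6, 2]
P̄ = F·P·Fᵀ + Q = [47 -31 12; -31 69 12; 12 12 23]
S = H·P̄·Hᵀ + R = [204 -113; -113 97]
K = P̄·Hᵀ·S⁻¹ = [2063/7019 -1866/7019; -6389/7019 -6068/7019; -1724/7019 -4541/7019]
x' − x̄ = [-67384/7019, 42828/7019, -29094/7019] = K·y
y = (KᵀK)⁻¹·Kᵀ·(x' − x̄) = [-20, 14]
z = y + H·x̄ = [-20, 14] + [18, -12] = [-2, 2]

z = [-2, 2]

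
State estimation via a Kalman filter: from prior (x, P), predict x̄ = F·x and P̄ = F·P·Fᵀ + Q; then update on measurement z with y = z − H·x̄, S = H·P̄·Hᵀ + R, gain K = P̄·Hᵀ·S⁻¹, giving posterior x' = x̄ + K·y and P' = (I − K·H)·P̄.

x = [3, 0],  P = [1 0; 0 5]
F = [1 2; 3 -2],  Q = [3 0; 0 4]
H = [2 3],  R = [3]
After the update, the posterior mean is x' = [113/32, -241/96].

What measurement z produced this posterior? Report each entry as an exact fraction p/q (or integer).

z = [-1]

x̄ = F·x = [3, 9]
P̄ = F·P·Fᵀ + Q = [24 -17; -17 33]
S = H·P̄·Hᵀ + R = [192]
K = P̄·Hᵀ·S⁻¹ = [-1/64; 65/192]
x' − x̄ = [17/32, -1105/96] = K·y
y = (KᵀK)⁻¹·Kᵀ·(x' − x̄) = [-34]
z = y + H·x̄ = [-34] + [33] = [-1]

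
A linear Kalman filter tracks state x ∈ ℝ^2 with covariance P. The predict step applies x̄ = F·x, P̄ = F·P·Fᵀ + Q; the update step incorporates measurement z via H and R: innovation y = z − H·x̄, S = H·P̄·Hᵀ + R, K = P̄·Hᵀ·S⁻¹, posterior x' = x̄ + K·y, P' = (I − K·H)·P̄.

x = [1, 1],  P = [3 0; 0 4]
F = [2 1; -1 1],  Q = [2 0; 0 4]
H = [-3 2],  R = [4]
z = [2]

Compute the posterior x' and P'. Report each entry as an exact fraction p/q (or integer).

x̄ = F·x = [3, 0]
P̄ = F·P·Fᵀ + Q = [18 -2; -2 11]
y = z − H·x̄ = [11]
S = H·P̄·Hᵀ + R = [234]
K = P̄·Hᵀ·S⁻¹ = [-29/117; 14/117]
x' = x̄ + K·y = [32/117, 154/117]
P' = (I − K·H)·P̄ = [424/117 578/117; 578/117 895/117]

x' = [32/117, 154/117]
P' = [424/117 578/117; 578/117 895/117]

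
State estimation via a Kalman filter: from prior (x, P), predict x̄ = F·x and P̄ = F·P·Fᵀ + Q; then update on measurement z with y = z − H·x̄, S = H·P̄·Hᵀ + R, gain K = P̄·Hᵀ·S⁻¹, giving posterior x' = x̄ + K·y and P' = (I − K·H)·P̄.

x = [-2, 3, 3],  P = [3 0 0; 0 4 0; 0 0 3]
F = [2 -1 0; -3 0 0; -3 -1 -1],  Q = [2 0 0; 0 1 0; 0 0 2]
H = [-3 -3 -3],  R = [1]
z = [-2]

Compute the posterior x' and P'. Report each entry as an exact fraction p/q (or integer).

x' = [-4753/649, 4449/649, 735/649]
P' = [9918/649 -7020/649 -2912/649; -7020/649 5851/649 1206/649; -2912/649 1206/649 1755/649]

x̄ = F·x = [-7, 6, 0]
P̄ = F·P·Fᵀ + Q = [18 -18 -14; -18 28 27; -14 27 36]
y = z − H·x̄ = [-5]
S = H·P̄·Hᵀ + R = [649]
K = P̄·Hᵀ·S⁻¹ = [42/649; -111/649; -147/649]
x' = x̄ + K·y = [-4753/649, 4449/649, 735/649]
P' = (I − K·H)·P̄ = [9918/649 -7020/649 -2912/649; -7020/649 5851/649 1206/649; -2912/649 1206/649 1755/649]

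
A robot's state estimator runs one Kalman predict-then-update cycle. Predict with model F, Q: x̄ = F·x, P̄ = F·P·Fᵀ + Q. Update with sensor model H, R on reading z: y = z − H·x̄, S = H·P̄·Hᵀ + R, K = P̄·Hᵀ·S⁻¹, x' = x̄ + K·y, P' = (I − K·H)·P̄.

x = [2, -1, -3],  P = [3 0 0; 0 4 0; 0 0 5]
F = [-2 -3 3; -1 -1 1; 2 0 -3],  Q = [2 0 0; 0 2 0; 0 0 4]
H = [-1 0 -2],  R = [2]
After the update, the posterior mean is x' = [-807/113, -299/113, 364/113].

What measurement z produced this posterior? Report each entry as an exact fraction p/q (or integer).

x̄ = F·x = [-10, -4, 13]
P̄ = F·P·Fᵀ + Q = [95 33 -57; 33 14 -21; -57 -21 61]
S = H·P̄·Hᵀ + R = [113]
K = P̄·Hᵀ·S⁻¹ = [19/113; 9/113; -65/113]
x' − x̄ = [323/113, 153/113, -1105/113] = K·y
y = (KᵀK)⁻¹·Kᵀ·(x' − x̄) = [17]
z = y + H·x̄ = [17] + [-16] = [1]

z = [1]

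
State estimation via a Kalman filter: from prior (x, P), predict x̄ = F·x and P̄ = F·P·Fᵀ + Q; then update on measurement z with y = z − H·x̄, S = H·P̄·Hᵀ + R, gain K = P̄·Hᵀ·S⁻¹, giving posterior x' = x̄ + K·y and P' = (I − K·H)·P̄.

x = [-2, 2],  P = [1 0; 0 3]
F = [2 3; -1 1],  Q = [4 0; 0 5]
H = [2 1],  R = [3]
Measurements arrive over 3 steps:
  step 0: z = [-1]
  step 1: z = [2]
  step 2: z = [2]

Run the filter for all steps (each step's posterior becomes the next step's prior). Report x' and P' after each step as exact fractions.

step 0: x' = [-37/20, 57/20], P' = [371/180 -511/180; -511/180 1091/180]
step 1: x' = [4257/19828, 17245/9914], P' = [38507/19828 -27389/9914; -27389/9914 61879/9914]
step 2: x' = [14390331/9171802, -4574894/4585901], P' = [17662359/9171802 -12476289/4585901; -12476289/4585901 28159689/4585901]

step 0: x̄ = F·x = [2, 4]
step 0: P̄ = F·P·Fᵀ + Q = [35 7; 7 9]
step 0: y = z − H·x̄ = [-9]
step 0: S = H·P̄·Hᵀ + R = [180]
step 0: K = P̄·Hᵀ·S⁻¹ = [77/180; 23/180]
step 0: x' = x̄ + K·y = [-37/20, 57/20]
step 0: P' = (I − K·H)·P̄ = [371/180 -511/180; -511/180 1091/180]
step 1: x̄ = F·x = [97/20, 47/10]
step 1: P̄ = F·P·Fᵀ + Q = [5891/180 169/10; 169/10 94/5]
step 1: y = z − H·x̄ = [-62/5]
step 1: S = H·P̄·Hᵀ + R = [9914/45]
step 1: K = P̄·Hᵀ·S⁻¹ = [1853/4957; 2367/9914]
step 1: x' = x̄ + K·y = [4257/19828, 17245/9914]
step 1: P' = (I − K·H)·P̄ = [38507/19828 -27389/9914; -27389/9914 61879/9914]
step 2: x̄ = F·x = [27996/4957, 30233/19828]
step 2: P̄ = F·P·Fᵀ + Q = [344913/9914 174519/9914; 174519/9914 370961/19828]
step 2: y = z − H·x̄ = [-214545/19828]
step 2: S = H·P̄·Hᵀ + R = [4585901/19828]
step 2: K = P̄·Hᵀ·S⁻¹ = [1728690/4585901; 1069037/4585901]
step 2: x' = x̄ + K·y = [14390331/9171802, -4574894/4585901]
step 2: P' = (I − K·H)·P̄ = [17662359/9171802 -12476289/4585901; -12476289/4585901 28159689/4585901]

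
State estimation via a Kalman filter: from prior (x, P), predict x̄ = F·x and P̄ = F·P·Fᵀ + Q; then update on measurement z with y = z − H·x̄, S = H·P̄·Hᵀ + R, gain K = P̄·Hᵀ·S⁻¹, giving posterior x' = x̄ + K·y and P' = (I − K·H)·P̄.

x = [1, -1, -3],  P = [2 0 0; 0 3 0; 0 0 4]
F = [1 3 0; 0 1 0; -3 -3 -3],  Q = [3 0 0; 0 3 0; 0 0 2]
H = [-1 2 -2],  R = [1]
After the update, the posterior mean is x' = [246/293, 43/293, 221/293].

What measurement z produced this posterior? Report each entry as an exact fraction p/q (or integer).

x̄ = F·x = [-2, -1, 9]
P̄ = F·P·Fᵀ + Q = [32 9 -33; 9 6 -9; -33 -9 83]
S = H·P̄·Hᵀ + R = [293]
K = P̄·Hᵀ·S⁻¹ = [52/293; 21/293; -151/293]
x' − x̄ = [832/293, 336/293, -2416/293] = K·y
y = (KᵀK)⁻¹·Kᵀ·(x' − x̄) = [16]
z = y + H·x̄ = [16] + [-18] = [-2]

z = [-2]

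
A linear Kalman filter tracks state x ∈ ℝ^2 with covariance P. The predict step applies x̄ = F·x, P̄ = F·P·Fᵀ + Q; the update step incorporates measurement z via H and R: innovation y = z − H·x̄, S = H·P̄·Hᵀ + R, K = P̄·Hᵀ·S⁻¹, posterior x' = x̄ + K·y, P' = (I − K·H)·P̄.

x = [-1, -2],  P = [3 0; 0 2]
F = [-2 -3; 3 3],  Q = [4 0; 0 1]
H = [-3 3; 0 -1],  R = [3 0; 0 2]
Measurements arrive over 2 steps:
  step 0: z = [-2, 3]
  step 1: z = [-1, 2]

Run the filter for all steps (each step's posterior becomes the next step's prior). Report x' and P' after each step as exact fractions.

step 0: x̄ = F·x = [8, -9]
step 0: P̄ = F·P·Fᵀ + Q = [34 -36; -36 46]
step 0: y = z − H·x̄ = [49, -6]
step 0: S = H·P̄·Hᵀ + R = [1371 -246; -246 48]
step 0: K = P̄·Hᵀ·S⁻¹ = [-34/147 -64/147; 41/441 -425/882]
step 0: x' = x̄ + K·y = [-106/147, -685/441]
step 0: P' = (I − K·H)·P̄ = [54/49 128/147; 128/147 425/441]
step 1: x̄ = F·x = [299/49, -1003/147]
step 1: P̄ = F·P·Fᵀ + Q = [1349/49 -1389/49; -1389/49 1728/49]
step 1: y = z − H·x̄ = [1851/49, -709/147]
step 1: S = H·P̄·Hᵀ + R = [52842/49 -9351/49; -9351/49 1826/49]
step 1: K = P̄·Hᵀ·S⁻¹ = [-13675/61553 -23208/61553; 6234/61553 -26325/61553]
step 1: x' = x̄ + K·y = [-29046/61553, -172568/184659]
step 1: P' = (I − K·H)·P̄ = [60091/61553 46416/61553; 46416/61553 52650/61553]

step 0: x' = [-106/147, -685/441], P' = [54/49 128/147; 128/147 425/441]
step 1: x' = [-29046/61553, -172568/184659], P' = [60091/61553 46416/61553; 46416/61553 52650/61553]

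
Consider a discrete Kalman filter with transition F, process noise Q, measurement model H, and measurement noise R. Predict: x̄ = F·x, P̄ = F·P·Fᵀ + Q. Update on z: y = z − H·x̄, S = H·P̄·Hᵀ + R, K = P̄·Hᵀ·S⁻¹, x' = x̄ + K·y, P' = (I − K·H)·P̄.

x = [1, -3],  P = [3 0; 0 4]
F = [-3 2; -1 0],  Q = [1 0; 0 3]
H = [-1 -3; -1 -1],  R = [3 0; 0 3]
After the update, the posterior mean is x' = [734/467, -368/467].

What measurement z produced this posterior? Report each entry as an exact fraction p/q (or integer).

x̄ = F·x = [-9, -1]
P̄ = F·P·Fᵀ + Q = [44 9; 9 6]
S = H·P̄·Hᵀ + R = [155 98; 98 71]
K = P̄·Hᵀ·S⁻¹ = [51/467 -419/467; -149/467 107/467]
x' − x̄ = [4937/467, 99/467] = K·y
y = (KᵀK)⁻¹·Kᵀ·(x' − x̄) = [-10, -13]
z = y + H·x̄ = [-10, -13] + [12, 10] = [2, -3]

z = [2, -3]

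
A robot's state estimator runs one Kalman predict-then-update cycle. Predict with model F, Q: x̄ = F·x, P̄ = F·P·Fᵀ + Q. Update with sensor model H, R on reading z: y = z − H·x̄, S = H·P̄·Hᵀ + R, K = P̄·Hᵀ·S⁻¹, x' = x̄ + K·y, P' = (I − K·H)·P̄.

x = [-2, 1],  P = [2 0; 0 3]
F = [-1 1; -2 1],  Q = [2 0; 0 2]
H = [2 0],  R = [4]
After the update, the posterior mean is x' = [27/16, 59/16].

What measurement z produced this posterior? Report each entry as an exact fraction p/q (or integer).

x̄ = F·x = [3, 5]
P̄ = F·P·Fᵀ + Q = [7 7; 7 13]
S = H·P̄·Hᵀ + R = [32]
K = P̄·Hᵀ·S⁻¹ = [7/16; 7/16]
x' − x̄ = [-21/16, -21/16] = K·y
y = (KᵀK)⁻¹·Kᵀ·(x' − x̄) = [-3]
z = y + H·x̄ = [-3] + [6] = [3]

z = [3]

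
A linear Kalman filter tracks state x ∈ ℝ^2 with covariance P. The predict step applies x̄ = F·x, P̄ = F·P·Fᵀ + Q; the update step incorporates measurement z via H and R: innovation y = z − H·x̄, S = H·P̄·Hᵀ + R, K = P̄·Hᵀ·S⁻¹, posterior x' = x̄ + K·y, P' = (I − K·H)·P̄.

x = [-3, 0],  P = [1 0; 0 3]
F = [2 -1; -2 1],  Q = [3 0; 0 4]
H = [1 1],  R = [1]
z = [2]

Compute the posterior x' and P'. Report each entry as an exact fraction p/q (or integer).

x̄ = F·x = [-6, 6]
P̄ = F·P·Fᵀ + Q = [10 -7; -7 11]
y = z − H·x̄ = [2]
S = H·P̄·Hᵀ + R = [8]
K = P̄·Hᵀ·S⁻¹ = [3/8; 1/2]
x' = x̄ + K·y = [-21/4, 7]
P' = (I − K·H)·P̄ = [71/8 -17/2; -17/2 9]

x' = [-21/4, 7]
P' = [71/8 -17/2; -17/2 9]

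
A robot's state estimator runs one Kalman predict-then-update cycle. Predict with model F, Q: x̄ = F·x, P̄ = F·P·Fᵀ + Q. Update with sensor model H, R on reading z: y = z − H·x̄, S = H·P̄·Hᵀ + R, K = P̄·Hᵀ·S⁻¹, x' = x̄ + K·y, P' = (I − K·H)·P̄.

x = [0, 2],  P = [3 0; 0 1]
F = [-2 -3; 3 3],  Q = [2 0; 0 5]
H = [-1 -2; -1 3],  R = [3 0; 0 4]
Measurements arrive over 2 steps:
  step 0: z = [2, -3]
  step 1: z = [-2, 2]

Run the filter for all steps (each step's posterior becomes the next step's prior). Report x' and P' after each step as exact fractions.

step 0: x' = [-631/1835, -366/367], P' = [4739/3670 -11/734; -11/734 199/734]
step 1: x' = [6426885/10468418, 7883591/10468418], P' = [12702041/10468418 -153025/10468418; -153025/10468418 2827793/10468418]

step 0: x̄ = F·x = [-6, 6]
step 0: P̄ = F·P·Fᵀ + Q = [23 -27; -27 41]
step 0: y = z − H·x̄ = [8, -27]
step 0: S = H·P̄·Hᵀ + R = [82 -196; -196 558]
step 0: K = P̄·Hᵀ·S⁻¹ = [-1543/3670 -613/1835; -129/734 76/367]
step 0: x' = x̄ + K·y = [-631/1835, -366/367]
step 0: P' = (I − K·H)·P̄ = [4739/3670 -11/734; -11/734 199/734]
step 1: x̄ = F·x = [6752/1835, -7383/1835]
step 1: P̄ = F·P·Fᵀ + Q = [34591/3670 -18282/1835; -18282/1835 34483/1835]
step 1: y = z − H·x̄ = [-11684/1835, 32571/1835]
step 1: S = H·P̄·Hᵀ + R = [175209/3670 -342641/3670; -342641/3670 889349/3670]
step 1: K = P̄·Hᵀ·S⁻¹ = [-4131997/10468418 -3290279/10468418; -1834187/10468418 2159101/10468418]
step 1: x' = x̄ + K·y = [6426885/10468418, 7883591/10468418]
step 1: P' = (I − K·H)·P̄ = [12702041/10468418 -153025/10468418; -153025/10468418 2827793/10468418]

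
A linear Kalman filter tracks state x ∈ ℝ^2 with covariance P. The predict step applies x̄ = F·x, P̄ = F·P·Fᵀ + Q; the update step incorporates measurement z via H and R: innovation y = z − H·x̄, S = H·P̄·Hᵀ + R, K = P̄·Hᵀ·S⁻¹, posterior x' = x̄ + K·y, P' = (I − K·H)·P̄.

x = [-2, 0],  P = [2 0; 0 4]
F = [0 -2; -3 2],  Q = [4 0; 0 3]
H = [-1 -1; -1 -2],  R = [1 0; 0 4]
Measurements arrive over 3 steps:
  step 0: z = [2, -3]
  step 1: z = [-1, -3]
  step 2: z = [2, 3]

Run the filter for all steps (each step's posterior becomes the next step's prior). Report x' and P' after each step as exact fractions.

step 0: x' = [-852/173, 1237/346], P' = [988/173 -742/173; -742/173 642/173]
step 1: x' = [-62981/52119, 13084/5791], P' = [220580/52119 -18890/5791; -18890/5791 17412/5791]
step 2: x' = [-25650/16501, -53149/99006], P' = [5654228/1336581 -1451350/445527; -1451350/445527 445574/148509]

step 0: x̄ = F·x = [0, 6]
step 0: P̄ = F·P·Fᵀ + Q = [20 -16; -16 37]
step 0: y = z − H·x̄ = [8, 9]
step 0: S = H·P̄·Hᵀ + R = [26 46; 46 108]
step 0: K = P̄·Hᵀ·S⁻¹ = [-246/173 124/173; 100/173 -271/346]
step 0: x' = x̄ + K·y = [-852/173, 1237/346]
step 0: P' = (I − K·H)·P̄ = [988/173 -742/173; -742/173 642/173]
step 1: x̄ = F·x = [-1237/173, 3793/173]
step 1: P̄ = F·P·Fᵀ + Q = [3260/173 -7020/173; -7020/173 20883/173]
step 1: y = z − H·x̄ = [2383/173, 5830/173]
step 1: S = H·P̄·Hᵀ + R = [10276/173 23966/173; 23966/173 59404/173]
step 1: K = P̄·Hᵀ·S⁻¹ = [-50570/52119 29860/52119; 1478/5791 -7967/11582]
step 1: x' = x̄ + K·y = [-62981/52119, 13084/5791]
step 1: P' = (I − K·H)·P̄ = [220580/52119 -18890/5791; -18890/5791 17412/5791]
step 2: x̄ = F·x = [-26168/5791, 141485/17373]
step 2: P̄ = F·P·Fᵀ + Q = [92812/5791 -182988/5791; -182988/5791 534281/5791]
step 2: y = z − H·x̄ = [97727/17373, 256585/17373]
step 2: S = H·P̄·Hᵀ + R = [266908/5791 612410/5791; 612410/5791 1521148/5791]
step 2: K = P̄·Hᵀ·S⁻¹ = [-1300178/1336581 763468/1336581; 114628/445527 -611047/891054]
step 2: x' = x̄ + K·y = [-25650/16501, -53149/99006]
step 2: P' = (I − K·H)·P̄ = [5654228/1336581 -1451350/445527; -1451350/445527 445574/148509]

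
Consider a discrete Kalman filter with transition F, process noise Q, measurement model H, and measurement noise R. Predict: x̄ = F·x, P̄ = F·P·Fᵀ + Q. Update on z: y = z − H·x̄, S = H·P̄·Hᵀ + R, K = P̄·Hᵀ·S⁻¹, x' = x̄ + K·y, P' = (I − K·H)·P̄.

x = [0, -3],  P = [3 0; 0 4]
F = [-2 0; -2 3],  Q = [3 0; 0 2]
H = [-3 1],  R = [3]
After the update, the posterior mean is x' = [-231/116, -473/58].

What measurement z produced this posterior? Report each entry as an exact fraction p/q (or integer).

z = [-2]

x̄ = F·x = [0, -9]
P̄ = F·P·Fᵀ + Q = [15 12; 12 50]
S = H·P̄·Hᵀ + R = [116]
K = P̄·Hᵀ·S⁻¹ = [-33/116; 7/58]
x' − x̄ = [-231/116, 49/58] = K·y
y = (KᵀK)⁻¹·Kᵀ·(x' − x̄) = [7]
z = y + H·x̄ = [7] + [-9] = [-2]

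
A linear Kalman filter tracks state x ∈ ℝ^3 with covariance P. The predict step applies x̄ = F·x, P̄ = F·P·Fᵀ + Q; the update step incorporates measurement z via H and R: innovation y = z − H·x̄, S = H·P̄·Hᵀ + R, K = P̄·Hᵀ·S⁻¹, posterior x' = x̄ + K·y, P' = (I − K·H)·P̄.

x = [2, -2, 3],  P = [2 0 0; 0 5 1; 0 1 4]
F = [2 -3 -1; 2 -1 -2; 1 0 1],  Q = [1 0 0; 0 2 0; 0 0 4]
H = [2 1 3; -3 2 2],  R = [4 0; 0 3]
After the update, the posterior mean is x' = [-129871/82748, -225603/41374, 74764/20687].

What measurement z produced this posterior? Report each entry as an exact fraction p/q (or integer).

z = [2, 1]

x̄ = F·x = [7, 0, 5]
P̄ = F·P·Fᵀ + Q = [64 38 -3; 38 35 -5; -3 -5 10]
S = H·P̄·Hᵀ + R = [471 -241; -241 299]
K = P̄·Hᵀ·S⁻¹ = [17541/82748 -19625/82748; 7845/41374 -1149/41374; 2565/20687 3382/20687]
x' − x̄ = [-709107/82748, -225603/41374, -28671/20687] = K·y
y = (KᵀK)⁻¹·Kᵀ·(x' − x̄) = [-27, 12]
z = y + H·x̄ = [-27, 12] + [29, -11] = [2, 1]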